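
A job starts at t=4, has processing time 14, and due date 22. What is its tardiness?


Completion = start + processing = 4 + 14 = 18
Tardiness = max(0, C - d) = max(0, 18 - 22)
= max(0, -4)
= 0


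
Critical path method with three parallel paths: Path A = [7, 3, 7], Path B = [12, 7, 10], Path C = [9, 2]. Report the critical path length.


Path A: 7 + 3 + 7 = 17
Path B: 12 + 7 + 10 = 29
Path C: 9 + 2 = 11
Critical path = longest = max(17, 29, 11)
= 29 (Path B)


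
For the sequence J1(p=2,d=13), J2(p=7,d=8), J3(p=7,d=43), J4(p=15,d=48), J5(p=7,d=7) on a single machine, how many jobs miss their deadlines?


Completion vs due date:
  J1: C=2, d=13 → on time
  J2: C=9, d=8 → TARDY
  J3: C=16, d=43 → on time
  J4: C=31, d=48 → on time
  J5: C=38, d=7 → TARDY
Tardy jobs: J2, J5
Count = 2


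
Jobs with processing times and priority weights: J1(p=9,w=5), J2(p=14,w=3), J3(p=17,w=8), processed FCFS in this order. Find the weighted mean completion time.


Completion times:
  J1: C=9, w×C=5×9=45
  J2: C=23, w×C=3×23=69
  J3: C=40, w×C=8×40=320
Sum w×C = 434
Sum w = 16
Weighted avg = 434/16
= 27.12


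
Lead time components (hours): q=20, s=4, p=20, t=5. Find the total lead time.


Lead time = queue + setup + processing + transit
= 20 + 4 + 20 + 5
= 49 hours


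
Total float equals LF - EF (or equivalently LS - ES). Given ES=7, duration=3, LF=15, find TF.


EF = ES + duration = 7 + 3 = 10
LS = LF - duration = 15 - 3 = 12
Total Float = LF - EF = 15 - 10
(or LS - ES = 12 - 7)
= 5


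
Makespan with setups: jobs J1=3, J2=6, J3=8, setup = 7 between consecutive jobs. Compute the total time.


Makespan = Σ processing + (n-1) × setup
= (3 + 6 + 8) + (3-1)×7
= 17 + 14
= 31 time units


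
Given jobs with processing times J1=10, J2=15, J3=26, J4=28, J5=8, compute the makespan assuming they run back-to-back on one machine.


Sequential makespan: sum all processing times
= 10 + 15 + 26 + 28 + 8
= 87 time units


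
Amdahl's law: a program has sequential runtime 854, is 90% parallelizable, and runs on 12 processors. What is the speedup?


Amdahl's law: T_p = T × ((1-p) + p/N)
= 854 × ((1-0.9) + 0.9/12)
= 854 × (0.10 + 0.0750)
= 854 × 0.1750
= 149.45
Speedup = 854/149.45
= 5.71×


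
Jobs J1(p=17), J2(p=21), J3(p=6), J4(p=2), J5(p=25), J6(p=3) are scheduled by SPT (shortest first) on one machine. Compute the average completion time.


SPT order: J4 → J6 → J3 → J1 → J2 → J5
Completion times:
  J4: C=2
  J6: C=5
  J3: C=11
  J1: C=28
  J2: C=49
  J5: C=74
Sum = 169, n = 6
Mean flow = 169/6
= 28.17


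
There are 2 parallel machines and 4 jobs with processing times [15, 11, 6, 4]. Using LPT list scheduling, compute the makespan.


Jobs (LPT sorted): [15, 11, 6, 4]
Machines: 2
  J=15 → Machine 1 (load: 0+15=15)
  J=11 → Machine 2 (load: 0+11=11)
  J=6 → Machine 2 (load: 11+6=17)
  J=4 → Machine 1 (load: 15+4=19)
Machine loads: [19, 17]
Makespan = max = 19 time units


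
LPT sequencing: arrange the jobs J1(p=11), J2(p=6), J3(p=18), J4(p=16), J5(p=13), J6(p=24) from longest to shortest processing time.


LPT: sort by longest processing time first
  J6: p=24
  J3: p=18
  J4: p=16
  J5: p=13
  J1: p=11
  J2: p=6
Order: J6 → J3 → J4 → J5 → J1 → J2


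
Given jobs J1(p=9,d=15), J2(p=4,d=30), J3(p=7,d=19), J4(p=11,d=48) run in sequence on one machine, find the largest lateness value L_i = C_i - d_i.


Lateness per job (L = C - d):
  J1: C=9, d=15, L=-6
  J2: C=13, d=30, L=-17
  J3: C=20, d=19, L=1
  J4: C=31, d=48, L=-17
Lmax = max(-6, -17, 1, -17)
= 1


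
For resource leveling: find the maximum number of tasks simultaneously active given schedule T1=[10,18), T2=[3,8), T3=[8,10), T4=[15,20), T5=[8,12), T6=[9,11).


Check each time point for overlaps:
  t=9: 3 tasks active (T3, T5, T6)
Max concurrent = 3


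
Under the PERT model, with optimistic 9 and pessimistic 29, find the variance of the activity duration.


σ² = ((p - o) / 6)² = (p - o)² / 36
= (29 - 9)² / 36
= 20² / 36
= 400 / 36
= 11.1111


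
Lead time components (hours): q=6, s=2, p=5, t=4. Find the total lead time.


Lead time = queue + setup + processing + transit
= 6 + 2 + 5 + 4
= 17 hours


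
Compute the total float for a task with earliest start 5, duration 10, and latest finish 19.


EF = ES + duration = 5 + 10 = 15
LS = LF - duration = 19 - 10 = 9
Total Float = LF - EF = 19 - 15
(or LS - ES = 9 - 5)
= 4


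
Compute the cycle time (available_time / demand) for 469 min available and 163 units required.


Cycle time = available time / demand
= 469 / 163
= 2.88 min/unit


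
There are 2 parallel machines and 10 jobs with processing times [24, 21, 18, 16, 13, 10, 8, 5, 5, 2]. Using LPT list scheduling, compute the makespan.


Jobs (LPT sorted): [24, 21, 18, 16, 13, 10, 8, 5, 5, 2]
Machines: 2
  J=24 → Machine 1 (load: 0+24=24)
  J=21 → Machine 2 (load: 0+21=21)
  J=18 → Machine 2 (load: 21+18=39)
  J=16 → Machine 1 (load: 24+16=40)
  J=13 → Machine 2 (load: 39+13=52)
  J=10 → Machine 1 (load: 40+10=50)
  J=8 → Machine 1 (load: 50+8=58)
  J=5 → Machine 2 (load: 52+5=57)
  J=5 → Machine 2 (load: 57+5=62)
  J=2 → Machine 1 (load: 58+2=60)
Machine loads: [60, 62]
Makespan = max = 62 time units


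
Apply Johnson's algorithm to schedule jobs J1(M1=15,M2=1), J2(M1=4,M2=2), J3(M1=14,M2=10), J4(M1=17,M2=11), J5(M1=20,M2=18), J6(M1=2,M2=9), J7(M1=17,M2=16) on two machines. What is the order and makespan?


Johnson's rule:
Group 1 (M1≤M2, sort by M1): ['J6']
Group 2 (M1>M2, sort desc M2): ['J5', 'J7', 'J4', 'J3', 'J2', 'J1']
Sequence: J6 → J5 → J7 → J4 → J3 → J2 → J1
Makespan calculation:
  J6: M1 done=2, M2 done=11
  J5: M1 done=22, M2 done=40
  J7: M1 done=39, M2 done=56
  J4: M1 done=56, M2 done=67
  J3: M1 done=70, M2 done=80
  J2: M1 done=74, M2 done=82
  J1: M1 done=89, M2 done=90
= Sequence: J6 → J5 → J7 → J4 → J3 → J2 → J1, Makespan: 90


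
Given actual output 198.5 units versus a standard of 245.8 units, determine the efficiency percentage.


Efficiency = (actual / standard) × 100
= (198.5 / 245.8) × 100
= 80.8%


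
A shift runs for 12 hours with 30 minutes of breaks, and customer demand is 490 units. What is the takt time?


Available = 12×60 - 30 = 690 min
Takt time = 690 / 490
= 1.41 min/unit


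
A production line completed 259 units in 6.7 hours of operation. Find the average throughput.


Throughput = units / time
= 259 / 6.7
= 38.7 units/hour


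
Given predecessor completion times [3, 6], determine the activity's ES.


ES = max of all predecessor completion times
Predecessors: [3, 6]
ES = max(3, 6)
= 6


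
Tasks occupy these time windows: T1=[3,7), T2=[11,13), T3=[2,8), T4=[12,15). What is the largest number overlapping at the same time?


Check each time point for overlaps:
  t=3: 2 tasks active (T1, T3)
Max concurrent = 2


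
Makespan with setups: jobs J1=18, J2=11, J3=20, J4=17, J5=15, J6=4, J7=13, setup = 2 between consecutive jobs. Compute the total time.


Makespan = Σ processing + (n-1) × setup
= (18 + 11 + 20 + 17 + 15 + 4 + 13) + (7-1)×2
= 98 + 12
= 110 time units


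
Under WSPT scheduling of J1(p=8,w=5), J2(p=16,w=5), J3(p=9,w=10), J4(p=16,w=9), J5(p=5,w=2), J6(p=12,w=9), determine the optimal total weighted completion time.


WSPT order (by p/w): J3 → J6 → J1 → J4 → J5 → J2
  J3: C=9, w·C=10×9=90
  J6: C=21, w·C=9×21=189
  J1: C=29, w·C=5×29=145
  J4: C=45, w·C=9×45=405
  J5: C=50, w·C=2×50=100
  J2: C=66, w·C=5×66=330
Σ w·C = 1259
= 1259


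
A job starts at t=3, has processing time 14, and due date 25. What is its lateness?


Completion = 3 + 14 = 17
Lateness = C - d = 17 - 25
= -8


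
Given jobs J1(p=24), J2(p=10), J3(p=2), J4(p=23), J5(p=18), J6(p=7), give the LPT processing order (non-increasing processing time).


LPT: sort by longest processing time first
  J1: p=24
  J4: p=23
  J5: p=18
  J2: p=10
  J6: p=7
  J3: p=2
Order: J1 → J4 → J5 → J2 → J6 → J3


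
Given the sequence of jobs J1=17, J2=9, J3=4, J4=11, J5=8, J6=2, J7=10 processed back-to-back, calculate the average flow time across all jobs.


Completion times:
  J1: completes at 17
  J2: completes at 26
  J3: completes at 30
  J4: completes at 41
  J5: completes at 49
  J6: completes at 51
  J7: completes at 61
Sum = 275
Average = 275/7
= 39.29


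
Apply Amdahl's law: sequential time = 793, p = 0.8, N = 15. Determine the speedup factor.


Amdahl's law: T_p = T × ((1-p) + p/N)
= 793 × ((1-0.8) + 0.8/15)
= 793 × (0.20 + 0.0533)
= 793 × 0.2533
= 200.89
Speedup = 793/200.89
= 3.95×


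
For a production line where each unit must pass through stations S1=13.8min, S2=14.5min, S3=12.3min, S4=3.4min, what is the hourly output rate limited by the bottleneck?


Bottleneck = longest station time
Station times: [13.8, 14.5, 12.3, 3.4]
Max = 14.5 min
Rate = 60 / 14.5
= 4.14 units/hour (bottleneck: 14.5min)


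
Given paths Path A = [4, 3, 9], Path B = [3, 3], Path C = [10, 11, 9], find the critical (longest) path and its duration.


Path A: 4 + 3 + 9 = 16
Path B: 3 + 3 = 6
Path C: 10 + 11 + 9 = 30
Critical path = longest = max(16, 6, 30)
= 30 (Path C)


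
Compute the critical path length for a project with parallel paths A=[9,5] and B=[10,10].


Path A: 9 + 5 = 14
Path B: 10 + 10 = 20
Critical path = longest = max(14, 20)
= 20 (Path B)


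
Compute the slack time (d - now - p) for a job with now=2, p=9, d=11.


Slack = due - current_time - processing
= 11 - 2 - 9
= 0


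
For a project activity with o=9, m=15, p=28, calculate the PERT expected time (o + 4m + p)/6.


te = (o + 4m + p) / 6
= (9 + 4×15 + 28) / 6
= (9 + 60 + 28) / 6
= 97 / 6
= 16.17


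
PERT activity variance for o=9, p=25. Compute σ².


σ² = ((p - o) / 6)² = (p - o)² / 36
= (25 - 9)² / 36
= 16² / 36
= 256 / 36
= 7.1111


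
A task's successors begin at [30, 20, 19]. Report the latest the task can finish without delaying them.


LF = min of all successor start times
Successors start at: [30, 20, 19]
LF = min(30, 20, 19)
= 19


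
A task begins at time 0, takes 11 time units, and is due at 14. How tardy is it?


Completion = start + processing = 0 + 11 = 11
Tardiness = max(0, C - d) = max(0, 11 - 14)
= max(0, -3)
= 0


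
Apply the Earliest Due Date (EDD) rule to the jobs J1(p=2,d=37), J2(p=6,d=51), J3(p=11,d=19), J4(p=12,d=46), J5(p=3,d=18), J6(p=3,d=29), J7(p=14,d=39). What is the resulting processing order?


EDD: sort by earliest due date
  J5: d=18, p=3
  J3: d=19, p=11
  J6: d=29, p=3
  J1: d=37, p=2
  J7: d=39, p=14
  J4: d=46, p=12
  J2: d=51, p=6
Order: J5 → J3 → J6 → J1 → J7 → J4 → J2


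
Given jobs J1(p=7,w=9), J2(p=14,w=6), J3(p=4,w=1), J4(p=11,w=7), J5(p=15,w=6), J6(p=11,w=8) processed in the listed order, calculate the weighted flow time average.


Completion times:
  J1: C=7, w×C=9×7=63
  J2: C=21, w×C=6×21=126
  J3: C=25, w×C=1×25=25
  J4: C=36, w×C=7×36=252
  J5: C=51, w×C=6×51=306
  J6: C=62, w×C=8×62=496
Sum w×C = 1268
Sum w = 37
Weighted avg = 1268/37
= 34.27


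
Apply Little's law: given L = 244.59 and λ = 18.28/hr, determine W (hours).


Little's law: L = λW → W = L / λ
= 244.59 / 18.28
= 13.38 hours


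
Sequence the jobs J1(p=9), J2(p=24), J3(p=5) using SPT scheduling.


SPT: sort by shortest processing time
  J3: p=5
  J1: p=9
  J2: p=24
Order: J3 → J1 → J2


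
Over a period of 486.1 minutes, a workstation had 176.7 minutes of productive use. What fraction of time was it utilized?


Utilization = busy / total × 100
= 176.7 / 486.1 × 100
= 36.4%


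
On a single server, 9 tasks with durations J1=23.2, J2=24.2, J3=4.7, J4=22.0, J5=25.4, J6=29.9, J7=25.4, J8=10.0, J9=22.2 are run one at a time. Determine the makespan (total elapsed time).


Sequential makespan: sum all processing times
= 23.2 + 24.2 + 4.7 + 22.0 + 25.4 + 29.9 + 25.4 + 10.0 + 22.2
= 187.0 time units


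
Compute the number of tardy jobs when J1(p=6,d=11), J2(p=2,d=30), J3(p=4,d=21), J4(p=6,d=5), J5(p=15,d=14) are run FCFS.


Completion vs due date:
  J1: C=6, d=11 → on time
  J2: C=8, d=30 → on time
  J3: C=12, d=21 → on time
  J4: C=18, d=5 → TARDY
  J5: C=33, d=14 → TARDY
Tardy jobs: J4, J5
Count = 2


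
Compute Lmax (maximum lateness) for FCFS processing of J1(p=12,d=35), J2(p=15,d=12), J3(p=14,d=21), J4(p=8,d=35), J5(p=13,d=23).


Lateness per job (L = C - d):
  J1: C=12, d=35, L=-23
  J2: C=27, d=12, L=15
  J3: C=41, d=21, L=20
  J4: C=49, d=35, L=14
  J5: C=62, d=23, L=39
Lmax = max(-23, 15, 20, 14, 39)
= 39


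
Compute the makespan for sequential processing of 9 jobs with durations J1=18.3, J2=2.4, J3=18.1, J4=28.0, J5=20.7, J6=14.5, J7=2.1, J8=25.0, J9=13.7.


Sequential makespan: sum all processing times
= 18.3 + 2.4 + 18.1 + 28.0 + 20.7 + 14.5 + 2.1 + 25.0 + 13.7
= 142.8 time units


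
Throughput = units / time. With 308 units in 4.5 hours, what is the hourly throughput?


Throughput = units / time
= 308 / 4.5
= 68.4 units/hour


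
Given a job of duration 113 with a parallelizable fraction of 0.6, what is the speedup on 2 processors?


Amdahl's law: T_p = T × ((1-p) + p/N)
= 113 × ((1-0.6) + 0.6/2)
= 113 × (0.40 + 0.3000)
= 113 × 0.7000
= 79.10
Speedup = 113/79.10
= 1.43×


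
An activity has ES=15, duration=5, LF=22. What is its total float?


EF = ES + duration = 15 + 5 = 20
LS = LF - duration = 22 - 5 = 17
Total Float = LF - EF = 22 - 20
(or LS - ES = 17 - 15)
= 2


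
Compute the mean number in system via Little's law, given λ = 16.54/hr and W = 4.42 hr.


Little's law: L = λ × W
= 16.54 × 4.42
= 73.11


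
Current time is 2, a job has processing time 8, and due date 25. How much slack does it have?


Slack = due - current_time - processing
= 25 - 2 - 8
= 15


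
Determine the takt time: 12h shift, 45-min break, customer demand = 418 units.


Available = 12×60 - 45 = 675 min
Takt time = 675 / 418
= 1.61 min/unit


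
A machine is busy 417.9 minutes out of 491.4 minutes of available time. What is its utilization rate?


Utilization = busy / total × 100
= 417.9 / 491.4 × 100
= 85.0%


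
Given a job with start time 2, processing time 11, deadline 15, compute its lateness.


Completion = 2 + 11 = 13
Lateness = C - d = 13 - 15
= -2


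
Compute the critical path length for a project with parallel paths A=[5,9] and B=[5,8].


Path A: 5 + 9 = 14
Path B: 5 + 8 = 13
Critical path = longest = max(14, 13)
= 14 (Path A)


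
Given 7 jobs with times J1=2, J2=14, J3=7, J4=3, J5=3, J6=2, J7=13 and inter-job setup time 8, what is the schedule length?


Makespan = Σ processing + (n-1) × setup
= (2 + 14 + 7 + 3 + 3 + 2 + 13) + (7-1)×8
= 44 + 48
= 92 time units


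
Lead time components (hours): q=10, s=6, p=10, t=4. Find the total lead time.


Lead time = queue + setup + processing + transit
= 10 + 6 + 10 + 4
= 30 hours


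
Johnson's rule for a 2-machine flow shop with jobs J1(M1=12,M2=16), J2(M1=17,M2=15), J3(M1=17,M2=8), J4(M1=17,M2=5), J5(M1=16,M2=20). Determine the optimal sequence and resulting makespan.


Johnson's rule:
Group 1 (M1≤M2, sort by M1): ['J1', 'J5']
Group 2 (M1>M2, sort desc M2): ['J2', 'J3', 'J4']
Sequence: J1 → J5 → J2 → J3 → J4
Makespan calculation:
  J1: M1 done=12, M2 done=28
  J5: M1 done=28, M2 done=48
  J2: M1 done=45, M2 done=63
  J3: M1 done=62, M2 done=71
  J4: M1 done=79, M2 done=84
= Sequence: J1 → J5 → J2 → J3 → J4, Makespan: 84


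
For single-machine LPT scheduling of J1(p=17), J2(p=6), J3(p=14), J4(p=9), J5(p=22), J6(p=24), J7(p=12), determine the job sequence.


LPT: sort by longest processing time first
  J6: p=24
  J5: p=22
  J1: p=17
  J3: p=14
  J7: p=12
  J4: p=9
  J2: p=6
Order: J6 → J5 → J1 → J3 → J7 → J4 → J2


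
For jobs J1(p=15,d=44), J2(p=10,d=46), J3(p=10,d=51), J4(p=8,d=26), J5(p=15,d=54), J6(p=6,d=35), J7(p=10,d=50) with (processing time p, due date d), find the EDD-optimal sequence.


EDD: sort by earliest due date
  J4: d=26, p=8
  J6: d=35, p=6
  J1: d=44, p=15
  J2: d=46, p=10
  J7: d=50, p=10
  J3: d=51, p=10
  J5: d=54, p=15
Order: J4 → J6 → J1 → J2 → J7 → J3 → J5


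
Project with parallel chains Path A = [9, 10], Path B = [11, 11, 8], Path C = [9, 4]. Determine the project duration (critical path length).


Path A: 9 + 10 = 19
Path B: 11 + 11 + 8 = 30
Path C: 9 + 4 = 13
Critical path = longest = max(19, 30, 13)
= 30 (Path B)


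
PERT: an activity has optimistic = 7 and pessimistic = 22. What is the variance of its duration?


σ² = ((p - o) / 6)² = (p - o)² / 36
= (22 - 7)² / 36
= 15² / 36
= 225 / 36
= 6.2500


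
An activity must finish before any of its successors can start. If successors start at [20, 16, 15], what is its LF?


LF = min of all successor start times
Successors start at: [20, 16, 15]
LF = min(20, 16, 15)
= 15


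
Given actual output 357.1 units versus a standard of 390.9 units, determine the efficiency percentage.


Efficiency = (actual / standard) × 100
= (357.1 / 390.9) × 100
= 91.4%


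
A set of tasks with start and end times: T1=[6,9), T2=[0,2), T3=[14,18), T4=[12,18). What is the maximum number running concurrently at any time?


Check each time point for overlaps:
  t=14: 2 tasks active (T3, T4)
Max concurrent = 2


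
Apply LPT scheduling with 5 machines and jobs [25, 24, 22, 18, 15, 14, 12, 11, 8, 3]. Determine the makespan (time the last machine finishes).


Jobs (LPT sorted): [25, 24, 22, 18, 15, 14, 12, 11, 8, 3]
Machines: 5
  J=25 → Machine 1 (load: 0+25=25)
  J=24 → Machine 2 (load: 0+24=24)
  J=22 → Machine 3 (load: 0+22=22)
  J=18 → Machine 4 (load: 0+18=18)
  J=15 → Machine 5 (load: 0+15=15)
  J=14 → Machine 5 (load: 15+14=29)
  J=12 → Machine 4 (load: 18+12=30)
  J=11 → Machine 3 (load: 22+11=33)
  J=8 → Machine 2 (load: 24+8=32)
  J=3 → Machine 1 (load: 25+3=28)
Machine loads: [28, 32, 33, 30, 29]
Makespan = max = 33 time units


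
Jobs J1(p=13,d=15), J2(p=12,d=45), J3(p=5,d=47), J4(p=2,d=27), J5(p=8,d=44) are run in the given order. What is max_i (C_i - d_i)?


Lateness per job (L = C - d):
  J1: C=13, d=15, L=-2
  J2: C=25, d=45, L=-20
  J3: C=30, d=47, L=-17
  J4: C=32, d=27, L=5
  J5: C=40, d=44, L=-4
Lmax = max(-2, -20, -17, 5, -4)
= 5


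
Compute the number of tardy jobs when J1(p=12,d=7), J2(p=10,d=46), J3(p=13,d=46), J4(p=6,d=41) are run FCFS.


Completion vs due date:
  J1: C=12, d=7 → TARDY
  J2: C=22, d=46 → on time
  J3: C=35, d=46 → on time
  J4: C=41, d=41 → on time
Tardy jobs: J1
Count = 1


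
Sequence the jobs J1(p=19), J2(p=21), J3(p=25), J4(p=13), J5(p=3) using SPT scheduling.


SPT: sort by shortest processing time
  J5: p=3
  J4: p=13
  J1: p=19
  J2: p=21
  J3: p=25
Order: J5 → J4 → J1 → J2 → J3


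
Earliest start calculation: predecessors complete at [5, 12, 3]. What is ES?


ES = max of all predecessor completion times
Predecessors: [5, 12, 3]
ES = max(5, 12, 3)
= 12


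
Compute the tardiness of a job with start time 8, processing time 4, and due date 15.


Completion = start + processing = 8 + 4 = 12
Tardiness = max(0, C - d) = max(0, 12 - 15)
= max(0, -3)
= 0


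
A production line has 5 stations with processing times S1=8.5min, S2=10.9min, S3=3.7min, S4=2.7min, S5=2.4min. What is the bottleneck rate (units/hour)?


Bottleneck = longest station time
Station times: [8.5, 10.9, 3.7, 2.7, 2.4]
Max = 10.9 min
Rate = 60 / 10.9
= 5.50 units/hour (bottleneck: 10.9min)


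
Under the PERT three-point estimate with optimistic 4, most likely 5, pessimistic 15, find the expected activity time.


te = (o + 4m + p) / 6
= (4 + 4×5 + 15) / 6
= (4 + 20 + 15) / 6
= 39 / 6
= 6.50


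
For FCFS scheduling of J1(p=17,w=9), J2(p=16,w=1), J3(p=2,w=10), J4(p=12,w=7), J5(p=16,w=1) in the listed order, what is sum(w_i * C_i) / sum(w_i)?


Completion times:
  J1: C=17, w×C=9×17=153
  J2: C=33, w×C=1×33=33
  J3: C=35, w×C=10×35=350
  J4: C=47, w×C=7×47=329
  J5: C=63, w×C=1×63=63
Sum w×C = 928
Sum w = 28
Weighted avg = 928/28
= 33.14


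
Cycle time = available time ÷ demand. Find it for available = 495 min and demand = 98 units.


Cycle time = available time / demand
= 495 / 98
= 5.05 min/unit


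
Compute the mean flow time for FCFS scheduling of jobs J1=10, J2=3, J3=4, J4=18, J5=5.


Completion times:
  J1: completes at 10
  J2: completes at 13
  J3: completes at 17
  J4: completes at 35
  J5: completes at 40
Sum = 115
Average = 115/5
= 23.00


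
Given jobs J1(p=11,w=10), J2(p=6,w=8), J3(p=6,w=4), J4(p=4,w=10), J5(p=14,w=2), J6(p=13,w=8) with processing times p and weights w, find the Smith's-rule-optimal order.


WSPT (Smith's rule): sort by p/w ascending
  J4: p/w = 4/10 = 0.400
  J2: p/w = 6/8 = 0.750
  J1: p/w = 11/10 = 1.100
  J3: p/w = 6/4 = 1.500
  J6: p/w = 13/8 = 1.625
  J5: p/w = 14/2 = 7.000
Order: J4 → J2 → J1 → J3 → J6 → J5


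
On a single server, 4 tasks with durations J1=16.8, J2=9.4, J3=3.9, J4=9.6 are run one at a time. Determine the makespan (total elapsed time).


Sequential makespan: sum all processing times
= 16.8 + 9.4 + 3.9 + 9.6
= 39.7 time units


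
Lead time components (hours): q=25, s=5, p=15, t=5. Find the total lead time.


Lead time = queue + setup + processing + transit
= 25 + 5 + 15 + 5
= 50 hours


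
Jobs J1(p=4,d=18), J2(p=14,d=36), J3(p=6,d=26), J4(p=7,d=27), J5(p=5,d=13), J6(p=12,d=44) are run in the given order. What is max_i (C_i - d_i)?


Lateness per job (L = C - d):
  J1: C=4, d=18, L=-14
  J2: C=18, d=36, L=-18
  J3: C=24, d=26, L=-2
  J4: C=31, d=27, L=4
  J5: C=36, d=13, L=23
  J6: C=48, d=44, L=4
Lmax = max(-14, -18, -2, 4, 23, 4)
= 23


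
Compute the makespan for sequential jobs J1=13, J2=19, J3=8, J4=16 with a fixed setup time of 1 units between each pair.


Makespan = Σ processing + (n-1) × setup
= (13 + 19 + 8 + 16) + (4-1)×1
= 56 + 3
= 59 time units


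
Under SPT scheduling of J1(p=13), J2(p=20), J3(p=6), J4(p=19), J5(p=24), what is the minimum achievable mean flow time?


SPT order: J3 → J1 → J4 → J2 → J5
Completion times:
  J3: C=6
  J1: C=19
  J4: C=38
  J2: C=58
  J5: C=82
Sum = 203, n = 5
Mean flow = 203/5
= 40.60


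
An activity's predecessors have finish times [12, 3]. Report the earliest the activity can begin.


ES = max of all predecessor completion times
Predecessors: [12, 3]
ES = max(12, 3)
= 12


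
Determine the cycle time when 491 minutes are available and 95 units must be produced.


Cycle time = available time / demand
= 491 / 95
= 5.17 min/unit


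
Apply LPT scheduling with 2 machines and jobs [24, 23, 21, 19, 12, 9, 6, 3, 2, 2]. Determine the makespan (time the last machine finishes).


Jobs (LPT sorted): [24, 23, 21, 19, 12, 9, 6, 3, 2, 2]
Machines: 2
  J=24 → Machine 1 (load: 0+24=24)
  J=23 → Machine 2 (load: 0+23=23)
  J=21 → Machine 2 (load: 23+21=44)
  J=19 → Machine 1 (load: 24+19=43)
  J=12 → Machine 1 (load: 43+12=55)
  J=9 → Machine 2 (load: 44+9=53)
  J=6 → Machine 2 (load: 53+6=59)
  J=3 → Machine 1 (load: 55+3=58)
  J=2 → Machine 1 (load: 58+2=60)
  J=2 → Machine 2 (load: 59+2=61)
Machine loads: [60, 61]
Makespan = max = 61 time units


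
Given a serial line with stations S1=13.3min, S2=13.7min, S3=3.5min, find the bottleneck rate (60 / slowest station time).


Bottleneck = longest station time
Station times: [13.3, 13.7, 3.5]
Max = 13.7 min
Rate = 60 / 13.7
= 4.38 units/hour (bottleneck: 13.7min)


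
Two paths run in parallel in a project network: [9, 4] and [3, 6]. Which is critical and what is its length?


Path A: 9 + 4 = 13
Path B: 3 + 6 = 9
Critical path = longest = max(13, 9)
= 13 (Path A)


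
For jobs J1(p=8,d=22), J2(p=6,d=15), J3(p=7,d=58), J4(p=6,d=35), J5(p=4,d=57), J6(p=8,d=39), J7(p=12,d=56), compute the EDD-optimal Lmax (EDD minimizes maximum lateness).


EDD order: J2 → J1 → J4 → J6 → J7 → J5 → J3
Completion and lateness:
  J2: C=6, d=15, L=6-15=-9
  J1: C=14, d=22, L=14-22=-8
  J4: C=20, d=35, L=20-35=-15
  J6: C=28, d=39, L=28-39=-11
  J7: C=40, d=56, L=40-56=-16
  J5: C=44, d=57, L=44-57=-13
  J3: C=51, d=58, L=51-58=-7
Lmax = max(-9, -8, -15, -11, -16, -13, -7)
= -7


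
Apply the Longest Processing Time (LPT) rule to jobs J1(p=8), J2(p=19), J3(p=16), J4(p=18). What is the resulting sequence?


LPT: sort by longest processing time first
  J2: p=19
  J4: p=18
  J3: p=16
  J1: p=8
Order: J2 → J4 → J3 → J1


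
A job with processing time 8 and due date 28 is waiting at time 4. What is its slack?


Slack = due - current_time - processing
= 28 - 4 - 8
= 16


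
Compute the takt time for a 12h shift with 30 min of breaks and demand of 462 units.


Available = 12×60 - 30 = 690 min
Takt time = 690 / 462
= 1.49 min/unit


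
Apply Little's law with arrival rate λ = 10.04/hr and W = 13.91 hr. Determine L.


Little's law: L = λ × W
= 10.04 × 13.91
= 139.66


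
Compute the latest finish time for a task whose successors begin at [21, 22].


LF = min of all successor start times
Successors start at: [21, 22]
LF = min(21, 22)
= 21


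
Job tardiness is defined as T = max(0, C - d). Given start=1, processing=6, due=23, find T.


Completion = start + processing = 1 + 6 = 7
Tardiness = max(0, C - d) = max(0, 7 - 23)
= max(0, -16)
= 0


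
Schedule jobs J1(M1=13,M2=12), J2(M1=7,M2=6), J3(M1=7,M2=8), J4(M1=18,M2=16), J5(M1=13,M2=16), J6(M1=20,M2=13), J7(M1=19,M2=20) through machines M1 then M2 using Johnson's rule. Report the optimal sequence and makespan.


Johnson's rule:
Group 1 (M1≤M2, sort by M1): ['J3', 'J5', 'J7']
Group 2 (M1>M2, sort desc M2): ['J4', 'J6', 'J1', 'J2']
Sequence: J3 → J5 → J7 → J4 → J6 → J1 → J2
Makespan calculation:
  J3: M1 done=7, M2 done=15
  J5: M1 done=20, M2 done=36
  J7: M1 done=39, M2 done=59
  J4: M1 done=57, M2 done=75
  J6: M1 done=77, M2 done=90
  J1: M1 done=90, M2 done=102
  J2: M1 done=97, M2 done=108
= Sequence: J3 → J5 → J7 → J4 → J6 → J1 → J2, Makespan: 108


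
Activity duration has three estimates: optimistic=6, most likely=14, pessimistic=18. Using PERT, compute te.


te = (o + 4m + p) / 6
= (6 + 4×14 + 18) / 6
= (6 + 56 + 18) / 6
= 80 / 6
= 13.33


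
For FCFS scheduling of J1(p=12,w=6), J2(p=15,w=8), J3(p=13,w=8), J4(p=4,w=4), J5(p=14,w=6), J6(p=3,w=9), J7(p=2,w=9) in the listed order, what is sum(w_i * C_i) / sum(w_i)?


Completion times:
  J1: C=12, w×C=6×12=72
  J2: C=27, w×C=8×27=216
  J3: C=40, w×C=8×40=320
  J4: C=44, w×C=4×44=176
  J5: C=58, w×C=6×58=348
  J6: C=61, w×C=9×61=549
  J7: C=63, w×C=9×63=567
Sum w×C = 2248
Sum w = 50
Weighted avg = 2248/50
= 44.96


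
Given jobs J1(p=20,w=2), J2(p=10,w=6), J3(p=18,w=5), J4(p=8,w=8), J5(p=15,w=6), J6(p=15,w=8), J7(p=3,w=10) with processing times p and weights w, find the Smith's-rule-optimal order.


WSPT (Smith's rule): sort by p/w ascending
  J7: p/w = 3/10 = 0.300
  J4: p/w = 8/8 = 1.000
  J2: p/w = 10/6 = 1.667
  J6: p/w = 15/8 = 1.875
  J5: p/w = 15/6 = 2.500
  J3: p/w = 18/5 = 3.600
  J1: p/w = 20/2 = 10.000
Order: J7 → J4 → J2 → J6 → J5 → J3 → J1


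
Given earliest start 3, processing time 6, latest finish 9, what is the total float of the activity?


EF = ES + duration = 3 + 6 = 9
LS = LF - duration = 9 - 6 = 3
Total Float = LF - EF = 9 - 9
(or LS - ES = 3 - 3)
= 0


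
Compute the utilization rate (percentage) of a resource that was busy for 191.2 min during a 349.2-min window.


Utilization = busy / total × 100
= 191.2 / 349.2 × 100
= 54.8%


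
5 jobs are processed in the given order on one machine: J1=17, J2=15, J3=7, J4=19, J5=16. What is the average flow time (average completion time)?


Completion times:
  J1: completes at 17
  J2: completes at 32
  J3: completes at 39
  J4: completes at 58
  J5: completes at 74
Sum = 220
Average = 220/5
= 44.00


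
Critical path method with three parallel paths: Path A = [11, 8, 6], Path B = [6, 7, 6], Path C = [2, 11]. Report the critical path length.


Path A: 11 + 8 + 6 = 25
Path B: 6 + 7 + 6 = 19
Path C: 2 + 11 = 13
Critical path = longest = max(25, 19, 13)
= 25 (Path A)


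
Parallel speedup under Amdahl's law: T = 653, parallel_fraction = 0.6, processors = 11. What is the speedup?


Amdahl's law: T_p = T × ((1-p) + p/N)
= 653 × ((1-0.6) + 0.6/11)
= 653 × (0.40 + 0.0545)
= 653 × 0.4545
= 296.82
Speedup = 653/296.82
= 2.20×


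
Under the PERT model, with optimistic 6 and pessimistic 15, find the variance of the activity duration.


σ² = ((p - o) / 6)² = (p - o)² / 36
= (15 - 6)² / 36
= 9² / 36
= 81 / 36
= 2.2500


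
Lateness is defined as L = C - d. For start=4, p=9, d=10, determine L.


Completion = 4 + 9 = 13
Lateness = C - d = 13 - 10
= 3


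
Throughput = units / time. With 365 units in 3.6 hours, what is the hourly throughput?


Throughput = units / time
= 365 / 3.6
= 101.4 units/hour


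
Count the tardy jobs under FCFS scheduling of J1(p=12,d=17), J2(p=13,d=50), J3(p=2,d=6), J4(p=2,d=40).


Completion vs due date:
  J1: C=12, d=17 → on time
  J2: C=25, d=50 → on time
  J3: C=27, d=6 → TARDY
  J4: C=29, d=40 → on time
Tardy jobs: J3
Count = 1


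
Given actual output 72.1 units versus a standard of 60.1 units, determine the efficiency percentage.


Efficiency = (actual / standard) × 100
= (72.1 / 60.1) × 100
= 120.0%


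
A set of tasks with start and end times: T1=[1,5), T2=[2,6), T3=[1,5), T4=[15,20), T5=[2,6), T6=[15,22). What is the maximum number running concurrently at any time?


Check each time point for overlaps:
  t=2: 4 tasks active (T1, T2, T3, T5)
Max concurrent = 4


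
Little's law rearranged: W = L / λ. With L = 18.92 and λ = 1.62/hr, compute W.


Little's law: L = λW → W = L / λ
= 18.92 / 1.62
= 11.68 hours


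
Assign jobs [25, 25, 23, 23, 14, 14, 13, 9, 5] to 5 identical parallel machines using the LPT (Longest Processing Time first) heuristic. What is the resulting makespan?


Jobs (LPT sorted): [25, 25, 23, 23, 14, 14, 13, 9, 5]
Machines: 5
  J=25 → Machine 1 (load: 0+25=25)
  J=25 → Machine 2 (load: 0+25=25)
  J=23 → Machine 3 (load: 0+23=23)
  J=23 → Machine 4 (load: 0+23=23)
  J=14 → Machine 5 (load: 0+14=14)
  J=14 → Machine 5 (load: 14+14=28)
  J=13 → Machine 3 (load: 23+13=36)
  J=9 → Machine 4 (load: 23+9=32)
  J=5 → Machine 1 (load: 25+5=30)
Machine loads: [30, 25, 36, 32, 28]
Makespan = max = 36 time units


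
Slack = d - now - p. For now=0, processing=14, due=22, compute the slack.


Slack = due - current_time - processing
= 22 - 0 - 14
= 8


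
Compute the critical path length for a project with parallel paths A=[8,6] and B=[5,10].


Path A: 8 + 6 = 14
Path B: 5 + 10 = 15
Critical path = longest = max(14, 15)
= 15 (Path B)


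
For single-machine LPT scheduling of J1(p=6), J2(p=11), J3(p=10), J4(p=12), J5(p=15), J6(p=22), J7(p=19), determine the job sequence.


LPT: sort by longest processing time first
  J6: p=22
  J7: p=19
  J5: p=15
  J4: p=12
  J2: p=11
  J3: p=10
  J1: p=6
Order: J6 → J7 → J5 → J4 → J2 → J3 → J1


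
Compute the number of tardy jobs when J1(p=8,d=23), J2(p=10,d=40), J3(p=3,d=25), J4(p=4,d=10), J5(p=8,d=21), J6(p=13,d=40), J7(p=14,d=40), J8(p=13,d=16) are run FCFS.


Completion vs due date:
  J1: C=8, d=23 → on time
  J2: C=18, d=40 → on time
  J3: C=21, d=25 → on time
  J4: C=25, d=10 → TARDY
  J5: C=33, d=21 → TARDY
  J6: C=46, d=40 → TARDY
  J7: C=60, d=40 → TARDY
  J8: C=73, d=16 → TARDY
Tardy jobs: J4, J5, J6, J7, J8
Count = 5


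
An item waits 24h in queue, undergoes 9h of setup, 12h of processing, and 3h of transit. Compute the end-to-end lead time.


Lead time = queue + setup + processing + transit
= 24 + 9 + 12 + 3
= 48 hours


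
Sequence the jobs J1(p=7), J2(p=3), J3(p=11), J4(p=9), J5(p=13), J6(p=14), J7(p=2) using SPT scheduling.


SPT: sort by shortest processing time
  J7: p=2
  J2: p=3
  J1: p=7
  J4: p=9
  J3: p=11
  J5: p=13
  J6: p=14
Order: J7 → J2 → J1 → J4 → J3 → J5 → J6


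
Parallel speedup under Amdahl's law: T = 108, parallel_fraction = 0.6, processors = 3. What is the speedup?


Amdahl's law: T_p = T × ((1-p) + p/N)
= 108 × ((1-0.6) + 0.6/3)
= 108 × (0.40 + 0.2000)
= 108 × 0.6000
= 64.80
Speedup = 108/64.80
= 1.67×


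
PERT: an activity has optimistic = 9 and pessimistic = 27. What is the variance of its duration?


σ² = ((p - o) / 6)² = (p - o)² / 36
= (27 - 9)² / 36
= 18² / 36
= 324 / 36
= 9.0000


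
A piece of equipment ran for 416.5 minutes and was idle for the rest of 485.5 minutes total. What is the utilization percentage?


Utilization = busy / total × 100
= 416.5 / 485.5 × 100
= 85.8%


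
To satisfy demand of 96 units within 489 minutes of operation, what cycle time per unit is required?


Cycle time = available time / demand
= 489 / 96
= 5.09 min/unit


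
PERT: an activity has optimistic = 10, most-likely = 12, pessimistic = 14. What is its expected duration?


te = (o + 4m + p) / 6
= (10 + 4×12 + 14) / 6
= (10 + 48 + 14) / 6
= 72 / 6
= 12.00


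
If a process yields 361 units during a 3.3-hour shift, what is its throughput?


Throughput = units / time
= 361 / 3.3
= 109.4 units/hour


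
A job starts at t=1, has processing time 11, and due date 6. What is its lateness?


Completion = 1 + 11 = 12
Lateness = C - d = 12 - 6
= 6


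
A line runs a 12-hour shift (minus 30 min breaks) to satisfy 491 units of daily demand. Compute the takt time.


Available = 12×60 - 30 = 690 min
Takt time = 690 / 491
= 1.41 min/unit


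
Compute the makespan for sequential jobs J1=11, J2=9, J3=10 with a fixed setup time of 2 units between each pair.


Makespan = Σ processing + (n-1) × setup
= (11 + 9 + 10) + (3-1)×2
= 30 + 4
= 34 time units


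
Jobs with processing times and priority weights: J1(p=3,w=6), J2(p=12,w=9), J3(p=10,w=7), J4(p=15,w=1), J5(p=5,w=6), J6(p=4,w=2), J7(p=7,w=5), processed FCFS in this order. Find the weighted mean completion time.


Completion times:
  J1: C=3, w×C=6×3=18
  J2: C=15, w×C=9×15=135
  J3: C=25, w×C=7×25=175
  J4: C=40, w×C=1×40=40
  J5: C=45, w×C=6×45=270
  J6: C=49, w×C=2×49=98
  J7: C=56, w×C=5×56=280
Sum w×C = 1016
Sum w = 36
Weighted avg = 1016/36
= 28.22


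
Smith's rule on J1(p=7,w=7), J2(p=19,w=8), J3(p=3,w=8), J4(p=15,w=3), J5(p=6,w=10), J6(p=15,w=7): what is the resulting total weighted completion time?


WSPT order (by p/w): J3 → J5 → J1 → J6 → J2 → J4
  J3: C=3, w·C=8×3=24
  J5: C=9, w·C=10×9=90
  J1: C=16, w·C=7×16=112
  J6: C=31, w·C=7×31=217
  J2: C=50, w·C=8×50=400
  J4: C=65, w·C=3×65=195
Σ w·C = 1038
= 1038


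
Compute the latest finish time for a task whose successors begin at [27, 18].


LF = min of all successor start times
Successors start at: [27, 18]
LF = min(27, 18)
= 18


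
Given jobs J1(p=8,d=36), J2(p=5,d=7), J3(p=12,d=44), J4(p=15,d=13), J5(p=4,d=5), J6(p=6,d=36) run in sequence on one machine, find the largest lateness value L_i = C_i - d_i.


Lateness per job (L = C - d):
  J1: C=8, d=36, L=-28
  J2: C=13, d=7, L=6
  J3: C=25, d=44, L=-19
  J4: C=40, d=13, L=27
  J5: C=44, d=5, L=39
  J6: C=50, d=36, L=14
Lmax = max(-28, 6, -19, 27, 39, 14)
= 39


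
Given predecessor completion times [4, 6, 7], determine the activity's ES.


ES = max of all predecessor completion times
Predecessors: [4, 6, 7]
ES = max(4, 6, 7)
= 7


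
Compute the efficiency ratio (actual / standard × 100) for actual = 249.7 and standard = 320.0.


Efficiency = (actual / standard) × 100
= (249.7 / 320.0) × 100
= 78.0%


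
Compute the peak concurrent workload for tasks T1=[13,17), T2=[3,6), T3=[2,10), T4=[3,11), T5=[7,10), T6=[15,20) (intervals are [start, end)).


Check each time point for overlaps:
  t=3: 3 tasks active (T2, T3, T4)
Max concurrent = 3


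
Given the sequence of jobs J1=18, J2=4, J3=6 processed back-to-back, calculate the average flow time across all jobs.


Completion times:
  J1: completes at 18
  J2: completes at 22
  J3: completes at 28
Sum = 68
Average = 68/3
= 22.67


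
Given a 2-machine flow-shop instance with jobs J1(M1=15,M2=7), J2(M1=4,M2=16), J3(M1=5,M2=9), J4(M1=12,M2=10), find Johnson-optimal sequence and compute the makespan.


Johnson's rule:
Group 1 (M1≤M2, sort by M1): ['J2', 'J3']
Group 2 (M1>M2, sort desc M2): ['J4', 'J1']
Sequence: J2 → J3 → J4 → J1
Makespan calculation:
  J2: M1 done=4, M2 done=20
  J3: M1 done=9, M2 done=29
  J4: M1 done=21, M2 done=39
  J1: M1 done=36, M2 done=46
= Sequence: J2 → J3 → J4 → J1, Makespan: 46


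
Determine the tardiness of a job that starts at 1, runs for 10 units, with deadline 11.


Completion = start + processing = 1 + 10 = 11
Tardiness = max(0, C - d) = max(0, 11 - 11)
= max(0, 0)
= 0


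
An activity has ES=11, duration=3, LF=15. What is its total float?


EF = ES + duration = 11 + 3 = 14
LS = LF - duration = 15 - 3 = 12
Total Float = LF - EF = 15 - 14
(or LS - ES = 12 - 11)
= 1


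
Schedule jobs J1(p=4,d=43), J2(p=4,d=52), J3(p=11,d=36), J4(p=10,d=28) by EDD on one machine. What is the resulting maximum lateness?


EDD order: J4 → J3 → J1 → J2
Completion and lateness:
  J4: C=10, d=28, L=10-28=-18
  J3: C=21, d=36, L=21-36=-15
  J1: C=25, d=43, L=25-43=-18
  J2: C=29, d=52, L=29-52=-23
Lmax = max(-18, -15, -18, -23)
= -15


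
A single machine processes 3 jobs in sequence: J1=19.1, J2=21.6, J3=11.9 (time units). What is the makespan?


Sequential makespan: sum all processing times
= 19.1 + 21.6 + 11.9
= 52.6 time units


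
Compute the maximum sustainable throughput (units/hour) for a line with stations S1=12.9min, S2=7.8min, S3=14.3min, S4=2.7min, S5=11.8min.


Bottleneck = longest station time
Station times: [12.9, 7.8, 14.3, 2.7, 11.8]
Max = 14.3 min
Rate = 60 / 14.3
= 4.20 units/hour (bottleneck: 14.3min)


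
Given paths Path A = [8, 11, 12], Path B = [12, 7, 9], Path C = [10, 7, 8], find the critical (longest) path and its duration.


Path A: 8 + 11 + 12 = 31
Path B: 12 + 7 + 9 = 28
Path C: 10 + 7 + 8 = 25
Critical path = longest = max(31, 28, 25)
= 31 (Path A)


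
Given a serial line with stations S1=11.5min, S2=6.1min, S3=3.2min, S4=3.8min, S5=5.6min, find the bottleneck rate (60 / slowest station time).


Bottleneck = longest station time
Station times: [11.5, 6.1, 3.2, 3.8, 5.6]
Max = 11.5 min
Rate = 60 / 11.5
= 5.22 units/hour (bottleneck: 11.5min)


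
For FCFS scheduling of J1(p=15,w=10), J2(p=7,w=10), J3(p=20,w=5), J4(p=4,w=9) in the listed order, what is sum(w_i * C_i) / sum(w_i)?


Completion times:
  J1: C=15, w×C=10×15=150
  J2: C=22, w×C=10×22=220
  J3: C=42, w×C=5×42=210
  J4: C=46, w×C=9×46=414
Sum w×C = 994
Sum w = 34
Weighted avg = 994/34
= 29.24


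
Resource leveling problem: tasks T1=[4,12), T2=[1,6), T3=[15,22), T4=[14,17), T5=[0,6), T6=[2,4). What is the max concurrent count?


Check each time point for overlaps:
  t=2: 3 tasks active (T2, T5, T6)
Max concurrent = 3


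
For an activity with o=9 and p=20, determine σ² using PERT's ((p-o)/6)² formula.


σ² = ((p - o) / 6)² = (p - o)² / 36
= (20 - 9)² / 36
= 11² / 36
= 121 / 36
= 3.3611


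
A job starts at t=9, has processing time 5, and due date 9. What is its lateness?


Completion = 9 + 5 = 14
Lateness = C - d = 14 - 9
= 5


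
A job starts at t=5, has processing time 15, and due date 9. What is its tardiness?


Completion = start + processing = 5 + 15 = 20
Tardiness = max(0, C - d) = max(0, 20 - 9)
= max(0, 11)
= 11


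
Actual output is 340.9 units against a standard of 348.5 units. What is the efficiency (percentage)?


Efficiency = (actual / standard) × 100
= (340.9 / 348.5) × 100
= 97.8%
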